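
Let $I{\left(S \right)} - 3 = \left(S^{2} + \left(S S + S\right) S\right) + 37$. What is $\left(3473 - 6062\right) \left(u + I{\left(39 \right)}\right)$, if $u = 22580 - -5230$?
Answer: $-233556279$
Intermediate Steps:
$u = 27810$ ($u = 22580 + 5230 = 27810$)
$I{\left(S \right)} = 40 + S^{2} + S \left(S + S^{2}\right)$ ($I{\left(S \right)} = 3 + \left(\left(S^{2} + \left(S S + S\right) S\right) + 37\right) = 3 + \left(\left(S^{2} + \left(S^{2} + S\right) S\right) + 37\right) = 3 + \left(\left(S^{2} + \left(S + S^{2}\right) S\right) + 37\right) = 3 + \left(\left(S^{2} + S \left(S + S^{2}\right)\right) + 37\right) = 3 + \left(37 + S^{2} + S \left(S + S^{2}\right)\right) = 40 + S^{2} + S \left(S + S^{2}\right)$)
$\left(3473 - 6062\right) \left(u + I{\left(39 \right)}\right) = \left(3473 - 6062\right) \left(27810 + \left(40 + 39^{3} + 2 \cdot 39^{2}\right)\right) = - 2589 \left(27810 + \left(40 + 59319 + 2 \cdot 1521\right)\right) = - 2589 \left(27810 + \left(40 + 59319 + 3042\right)\right) = - 2589 \left(27810 + 62401\right) = \left(-2589\right) 90211 = -233556279$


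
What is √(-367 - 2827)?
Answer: I*√3194 ≈ 56.516*I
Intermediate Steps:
√(-367 - 2827) = √(-3194) = I*√3194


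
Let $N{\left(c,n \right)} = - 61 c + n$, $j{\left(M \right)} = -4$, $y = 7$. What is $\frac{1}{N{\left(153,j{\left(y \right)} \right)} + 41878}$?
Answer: $\frac{1}{32541} \approx 3.073 \cdot 10^{-5}$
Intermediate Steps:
$N{\left(c,n \right)} = n - 61 c$
$\frac{1}{N{\left(153,j{\left(y \right)} \right)} + 41878} = \frac{1}{\left(-4 - 9333\right) + 41878} = \frac{1}{-9337 + 41878} = \frac{1}{32541}$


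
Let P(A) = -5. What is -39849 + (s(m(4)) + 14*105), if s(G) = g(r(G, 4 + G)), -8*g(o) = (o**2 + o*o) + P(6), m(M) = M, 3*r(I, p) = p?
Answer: -2763371/72 ≈ -38380.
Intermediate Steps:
r(I, p) = p/3
g(o) = 5/8 - o**2/4 (g(o) = -((o**2 + o*o) - 5)/8 = -((o**2 + o**2) - 5)/8 = -(2*o**2 - 5)/8 = -(-5 + 2*o**2)/8 = 5/8 - o**2/4)
s(G) = 5/8 - (4/3 + G/3)**2/4 (s(G) = 5/8 - (4 + G)**2/9/4 = 5/8 - (4/3 + G/3)**2/4)
-39849 + (s(m(4)) + 14*105) = -39849 + ((5/8 - (4 + 4)**2/36) + 14*105) = -39849 + ((5/8 - 1/36*8**2) + 1470) = -39849 + ((5/8 - 1/36*64) + 1470) = -39849 + ((5/8 - 16/9) + 1470) = -39849 + (-83/72 + 1470) = -39849 + 105757/72 = -2763371/72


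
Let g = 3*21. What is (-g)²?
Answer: 3969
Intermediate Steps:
g = 63
(-g)² = (-1*63)² = (-63)² = 3969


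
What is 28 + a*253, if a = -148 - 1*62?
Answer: -53102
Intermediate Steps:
a = -210 (a = -148 - 62 = -210)
28 + a*253 = 28 - 210*253 = 28 - 53130 = -53102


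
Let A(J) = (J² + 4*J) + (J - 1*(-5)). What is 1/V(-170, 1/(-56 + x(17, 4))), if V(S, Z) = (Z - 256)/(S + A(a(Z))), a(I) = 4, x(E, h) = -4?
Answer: 7740/15361 ≈ 0.50387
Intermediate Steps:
A(J) = 5 + J² + 5*J (A(J) = (J² + 4*J) + (J + 5) = (J² + 4*J) + (5 + J) = 5 + J² + 5*J)
V(S, Z) = (-256 + Z)/(41 + S) (V(S, Z) = (Z - 256)/(S + (5 + 4² + 5*4)) = (-256 + Z)/(S + (5 + 16 + 20)) = (-256 + Z)/(S + 41) = (-256 + Z)/(41 + S))
1/V(-170, 1/(-56 + x(17, 4))) = 1/((-256 + 1/(-56 - 4))/(41 - 170)) = 1/((-256 + 1/(-60))/(-129)) = 1/(-(-256 - 1/60)/129) = 1/(-1/129*(-15361/60)) = 1/(15361/7740) = 7740/15361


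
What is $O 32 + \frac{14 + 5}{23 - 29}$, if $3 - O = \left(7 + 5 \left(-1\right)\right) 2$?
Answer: $- \frac{211}{6} \approx -35.167$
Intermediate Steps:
$O = -1$ ($O = 3 - \left(7 + 5 \left(-1\right)\right) 2 = 3 - \left(7 - 5\right) 2 = 3 - 2 \cdot 2 = 3 - 4 = -1$)
$O 32 + \frac{14 + 5}{23 - 29} = \left(-1\right) 32 + \frac{14 + 5}{23 - 29} = -32 + \frac{19}{-6} = -32 + 19 \left(- \frac{1}{6}\right) = -32 - \frac{19}{6} = - \frac{211}{6}$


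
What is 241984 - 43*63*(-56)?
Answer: 393688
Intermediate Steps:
241984 - 43*63*(-56) = 241984 - 2709*(-56) = 241984 - 1*(-151704) = 241984 + 151704 = 393688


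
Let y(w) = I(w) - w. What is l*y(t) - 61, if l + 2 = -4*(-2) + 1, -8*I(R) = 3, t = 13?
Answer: -1237/8 ≈ -154.63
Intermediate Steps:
I(R) = -3/8 (I(R) = -⅛*3 = -3/8)
l = 7 (l = -2 + (-4*(-2) + 1) = -2 + (8 + 1) = -2 + 9 = 7)
y(w) = -3/8 - w
l*y(t) - 61 = 7*(-3/8 - 1*13) - 61 = 7*(-3/8 - 13) - 61 = 7*(-107/8) - 61 = -749/8 - 61 = -1237/8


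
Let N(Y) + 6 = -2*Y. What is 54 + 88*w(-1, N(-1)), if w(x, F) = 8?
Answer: 758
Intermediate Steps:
N(Y) = -6 - 2*Y
54 + 88*w(-1, N(-1)) = 54 + 88*8 = 54 + 704 = 758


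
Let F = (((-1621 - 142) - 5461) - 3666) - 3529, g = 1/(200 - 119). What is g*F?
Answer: -14419/81 ≈ -178.01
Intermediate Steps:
g = 1/81 ≈ 0.012346
F = -14419 (F = ((-1763 - 5461) - 3666) - 3529 = (-7224 - 3666) - 3529 = -10890 - 3529 = -14419)
g*F = (1/81)*(-14419) = -14419/81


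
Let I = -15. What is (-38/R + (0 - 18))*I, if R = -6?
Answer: 175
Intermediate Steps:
(-38/R + (0 - 18))*I = (-38/(-6) + (0 - 18))*(-15) = (-38*(-⅙) - 18)*(-15) = (19/3 - 18)*(-15) = -35/3*(-15) = 175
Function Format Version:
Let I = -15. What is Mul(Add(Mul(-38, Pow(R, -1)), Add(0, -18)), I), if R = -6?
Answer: 175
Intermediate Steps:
Mul(Add(Mul(-38, Pow(R, -1)), Add(0, -18)), I) = Mul(Add(Mul(-38, Pow(-6, -1)), Add(0, -18)), -15) = Mul(Add(Mul(-38, Rational(-1, 6)), -18), -15) = Mul(Add(Rational(19, 3), -18), -15) = Mul(Rational(-35, 3), -15) = 175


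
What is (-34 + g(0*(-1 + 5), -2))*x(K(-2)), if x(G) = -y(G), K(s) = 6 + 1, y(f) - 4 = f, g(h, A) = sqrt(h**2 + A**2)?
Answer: 352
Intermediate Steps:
g(h, A) = sqrt(A**2 + h**2)
y(f) = 4 + f
K(s) = 7
x(G) = -4 - G (x(G) = -(4 + G) = -4 - G)
(-34 + g(0*(-1 + 5), -2))*x(K(-2)) = (-34 + sqrt((-2)**2 + (0*(-1 + 5))**2))*(-4 - 1*7) = (-34 + sqrt(4 + (0*4)**2))*(-4 - 7) = (-34 + sqrt(4 + 0**2))*(-11) = (-34 + sqrt(4 + 0))*(-11) = (-34 + sqrt(4))*(-11) = (-34 + 2)*(-11) = -32*(-11) = 352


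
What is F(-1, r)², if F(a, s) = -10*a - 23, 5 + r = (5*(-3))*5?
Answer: 169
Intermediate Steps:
r = -80 (r = -5 + (5*(-3))*5 = -5 - 15*5 = -5 - 75 = -80)
F(a, s) = -23 - 10*a
F(-1, r)² = (-23 - 10*(-1))² = (-23 + 10)² = (-13)² = 169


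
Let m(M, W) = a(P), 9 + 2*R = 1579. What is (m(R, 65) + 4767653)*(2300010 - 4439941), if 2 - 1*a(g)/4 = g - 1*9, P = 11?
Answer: -10202448451943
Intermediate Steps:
R = 785 (R = -9/2 + (1/2)*1579 = -9/2 + 1579/2 = 785)
a(g) = 44 - 4*g (a(g) = 8 - 4*(g - 1*9) = 8 - 4*(g - 9) = 8 - 4*(-9 + g) = 8 + (36 - 4*g) = 44 - 4*g)
m(M, W) = 0 (m(M, W) = 44 - 4*11 = 44 - 44 = 0)
(m(R, 65) + 4767653)*(2300010 - 4439941) = (0 + 4767653)*(2300010 - 4439941) = 4767653*(-2139931) = -10202448451943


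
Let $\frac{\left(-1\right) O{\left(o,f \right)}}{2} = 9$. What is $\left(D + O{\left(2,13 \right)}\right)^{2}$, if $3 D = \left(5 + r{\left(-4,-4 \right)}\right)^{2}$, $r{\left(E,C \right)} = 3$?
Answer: $\frac{100}{9} \approx 11.111$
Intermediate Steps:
$O{\left(o,f \right)} = -18$ ($O{\left(o,f \right)} = \left(-2\right) 9 = -18$)
$D = \frac{64}{3}$ ($D = \frac{\left(5 + 3\right)^{2}}{3} = \frac{8^{2}}{3} = \frac{1}{3} \cdot 64 = \frac{64}{3} \approx 21.333$)
$\left(D + O{\left(2,13 \right)}\right)^{2} = \left(\frac{64}{3} - 18\right)^{2} = \left(\frac{10}{3}\right)^{2} = \frac{100}{9}$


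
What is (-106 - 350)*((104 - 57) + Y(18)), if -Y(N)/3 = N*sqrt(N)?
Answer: -21432 + 73872*sqrt(2) ≈ 83039.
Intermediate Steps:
Y(N) = -3*N**(3/2) (Y(N) = -3*N*sqrt(N) = -3*N**(3/2))
(-106 - 350)*((104 - 57) + Y(18)) = (-106 - 350)*((104 - 57) - 162*sqrt(2)) = -456*(47 - 162*sqrt(2)) = -21432 + 73872*sqrt(2)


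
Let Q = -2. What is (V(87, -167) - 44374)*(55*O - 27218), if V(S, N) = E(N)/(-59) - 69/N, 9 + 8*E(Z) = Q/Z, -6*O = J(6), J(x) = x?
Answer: 95392829564211/78824 ≈ 1.2102e+9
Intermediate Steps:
O = -1 (O = -⅙*6 = -1)
E(Z) = -9/8 - 1/(4*Z) (E(Z) = -9/8 + (-2/Z)/8 = -9/8 - 1/(4*Z))
V(S, N) = -69/N - (-2 - 9*N)/(472*N) (V(S, N) = ((-2 - 9*N)/(8*N))/(-59) - 69/N = ((-2 - 9*N)/(8*N))*(-1/59) - 69/N = -(-2 - 9*N)/(472*N) - 69/N = -69/N - (-2 - 9*N)/(472*N))
(V(87, -167) - 44374)*(55*O - 27218) = ((1/472)*(-32566 + 9*(-167))/(-167) - 44374)*(55*(-1) - 27218) = ((1/472)*(-1/167)*(-32566 - 1503) - 44374)*(-55 - 27218) = ((1/472)*(-1/167)*(-34069) - 44374)*(-27273) = (34069/78824 - 44374)*(-27273) = -3497702107/78824*(-27273) = 95392829564211/78824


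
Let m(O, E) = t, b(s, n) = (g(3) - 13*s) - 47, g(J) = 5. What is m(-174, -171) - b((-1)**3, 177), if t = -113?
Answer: -84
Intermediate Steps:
b(s, n) = -42 - 13*s (b(s, n) = (5 - 13*s) - 47 = -42 - 13*s)
m(O, E) = -113
m(-174, -171) - b((-1)**3, 177) = -113 - (-42 - 13*(-1)**3) = -113 - (-42 - 13*(-1)) = -113 - (-42 + 13) = -113 - 1*(-29) = -113 + 29 = -84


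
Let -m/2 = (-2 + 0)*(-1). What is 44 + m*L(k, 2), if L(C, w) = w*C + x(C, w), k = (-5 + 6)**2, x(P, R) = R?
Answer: 28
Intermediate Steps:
m = -4 (m = -2*(-2 + 0)*(-1) = -(-4)*(-1) = -2*2 = -4)
k = 1 (k = 1**2 = 1)
L(C, w) = w + C*w (L(C, w) = w*C + w = C*w + w = w + C*w)
44 + m*L(k, 2) = 44 - 8*(1 + 1) = 44 - 8*2 = 44 - 4*4 = 44 - 16 = 28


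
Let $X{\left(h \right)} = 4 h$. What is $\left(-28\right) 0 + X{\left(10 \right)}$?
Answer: $40$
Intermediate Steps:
$\left(-28\right) 0 + X{\left(10 \right)} = \left(-28\right) 0 + 4 \cdot 10 = 0 + 40 = 40$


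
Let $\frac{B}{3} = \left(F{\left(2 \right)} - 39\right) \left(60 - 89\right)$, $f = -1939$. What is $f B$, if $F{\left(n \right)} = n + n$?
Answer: $-5904255$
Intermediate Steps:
$F{\left(n \right)} = 2 n$
$B = 3045$ ($B = 3 \left(2 \cdot 2 - 39\right) \left(60 - 89\right) = 3 \left(4 - 39\right) \left(-29\right) = 3 \left(\left(-35\right) \left(-29\right)\right) = 3 \cdot 1015 = 3045$)
$f B = \left(-1939\right) 3045 = -5904255$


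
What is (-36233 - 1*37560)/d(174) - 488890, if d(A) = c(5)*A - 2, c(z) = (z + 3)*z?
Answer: -3401770413/6958 ≈ -4.8890e+5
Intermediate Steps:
c(z) = z*(3 + z) (c(z) = (3 + z)*z = z*(3 + z))
d(A) = -2 + 40*A (d(A) = (5*(3 + 5))*A - 2 = (5*8)*A - 2 = 40*A - 2 = -2 + 40*A)
(-36233 - 1*37560)/d(174) - 488890 = (-36233 - 1*37560)/(-2 + 40*174) - 488890 = (-36233 - 37560)/(-2 + 6960) - 488890 = -73793/6958 - 488890 = -3401770413/6958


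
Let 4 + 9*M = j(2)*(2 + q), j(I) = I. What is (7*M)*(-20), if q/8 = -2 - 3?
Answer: 11200/9 ≈ 1244.4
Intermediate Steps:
q = -40 (q = 8*(-2 - 3) = 8*(-5) = -40)
M = -80/9 (M = -4/9 + (2*(2 - 40))/9 = -4/9 + (2*(-38))/9 = -4/9 + (⅑)*(-76) = -4/9 - 76/9 = -80/9 ≈ -8.8889)
(7*M)*(-20) = (7*(-80/9))*(-20) = -560/9*(-20) = 11200/9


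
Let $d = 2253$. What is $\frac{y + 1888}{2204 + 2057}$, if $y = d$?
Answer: $\frac{4141}{4261} \approx 0.97184$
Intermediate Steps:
$y = 2253$
$\frac{y + 1888}{2204 + 2057} = \frac{2253 + 1888}{2204 + 2057} = \frac{4141}{4261}$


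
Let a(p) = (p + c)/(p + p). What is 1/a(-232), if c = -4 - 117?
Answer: 464/353 ≈ 1.3144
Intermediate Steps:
c = -121
a(p) = (-121 + p)/(2*p) (a(p) = (p - 121)/(p + p) = (-121 + p)/((2*p)) = (-121 + p)*(1/(2*p)) = (-121 + p)/(2*p))
1/a(-232) = 1/((1/2)*(-121 - 232)/(-232)) = 1/((1/2)*(-1/232)*(-353)) = 1/(353/464) = 464/353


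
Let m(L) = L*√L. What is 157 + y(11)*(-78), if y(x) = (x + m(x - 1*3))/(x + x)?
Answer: 118 - 624*√2/11 ≈ 37.776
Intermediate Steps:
m(L) = L^(3/2)
y(x) = (x + (-3 + x)^(3/2))/(2*x) (y(x) = (x + (x - 1*3)^(3/2))/(x + x) = (x + (x - 3)^(3/2))/((2*x)) = (x + (-3 + x)^(3/2))*(1/(2*x)) = (x + (-3 + x)^(3/2))/(2*x))
157 + y(11)*(-78) = 157 + ((½)*(11 + (-3 + 11)^(3/2))/11)*(-78) = 157 + ((½)*(1/11)*(11 + 8^(3/2)))*(-78) = 157 + ((½)*(1/11)*(11 + 16*√2))*(-78) = 157 + (½ + 8*√2/11)*(-78) = 157 + (-39 - 624*√2/11) = 118 - 624*√2/11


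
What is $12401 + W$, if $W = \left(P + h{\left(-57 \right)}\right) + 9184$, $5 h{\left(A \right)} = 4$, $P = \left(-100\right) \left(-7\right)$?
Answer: $\frac{111429}{5} \approx 22286.0$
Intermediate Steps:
$P = 700$
$h{\left(A \right)} = \frac{4}{5}$ ($h{\left(A \right)} = \frac{1}{5} \cdot 4 = \frac{4}{5}$)
$W = \frac{49424}{5}$ ($W = \left(700 + \frac{4}{5}\right) + 9184 = \frac{3504}{5} + 9184 = \frac{49424}{5} \approx 9884.8$)
$12401 + W = 12401 + \frac{49424}{5} = \frac{111429}{5}$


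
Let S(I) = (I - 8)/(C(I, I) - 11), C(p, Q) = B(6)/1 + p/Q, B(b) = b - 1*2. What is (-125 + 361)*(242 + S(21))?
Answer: 169802/3 ≈ 56601.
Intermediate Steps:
B(b) = -2 + b (B(b) = b - 2 = -2 + b)
C(p, Q) = 4 + p/Q (C(p, Q) = (-2 + 6)/1 + p/Q = 4*1 + p/Q = 4 + p/Q)
S(I) = 4/3 - I/6 (S(I) = (I - 8)/((4 + I/I) - 11) = (-8 + I)/((4 + 1) - 11) = (-8 + I)/(5 - 11) = (-8 + I)/(-6) = (-8 + I)*(-⅙) = 4/3 - I/6)
(-125 + 361)*(242 + S(21)) = (-125 + 361)*(242 + (4/3 - ⅙*21)) = 236*(242 + (4/3 - 7/2)) = 236*(242 - 13/6) = 236*(1439/6) = 169802/3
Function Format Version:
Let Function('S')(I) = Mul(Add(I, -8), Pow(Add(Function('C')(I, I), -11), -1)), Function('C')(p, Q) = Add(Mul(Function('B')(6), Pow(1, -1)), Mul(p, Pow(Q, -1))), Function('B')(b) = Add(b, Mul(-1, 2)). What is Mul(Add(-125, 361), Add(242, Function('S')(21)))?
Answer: Rational(169802, 3) ≈ 56601.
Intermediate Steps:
Function('B')(b) = Add(-2, b) (Function('B')(b) = Add(b, -2) = Add(-2, b))
Function('C')(p, Q) = Add(4, Mul(p, Pow(Q, -1))) (Function('C')(p, Q) = Add(Mul(Add(-2, 6), Pow(1, -1)), Mul(p, Pow(Q, -1))) = Add(Mul(4, 1), Mul(p, Pow(Q, -1))) = Add(4, Mul(p, Pow(Q, -1))))
Function('S')(I) = Add(Rational(4, 3), Mul(Rational(-1, 6), I)) (Function('S')(I) = Mul(Add(I, -8), Pow(Add(Add(4, Mul(I, Pow(I, -1))), -11), -1)) = Mul(Add(-8, I), Pow(Add(Add(4, 1), -11), -1)) = Mul(Add(-8, I), Pow(Add(5, -11), -1)) = Mul(Add(-8, I), Pow(-6, -1)) = Mul(Add(-8, I), Rational(-1, 6)) = Add(Rational(4, 3), Mul(Rational(-1, 6), I)))
Mul(Add(-125, 361), Add(242, Function('S')(21))) = Mul(Add(-125, 361), Add(242, Add(Rational(4, 3), Mul(Rational(-1, 6), 21)))) = Mul(236, Add(242, Add(Rational(4, 3), Rational(-7, 2)))) = Mul(236, Add(242, Rational(-13, 6))) = Mul(236, Rational(1439, 6)) = Rational(169802, 3)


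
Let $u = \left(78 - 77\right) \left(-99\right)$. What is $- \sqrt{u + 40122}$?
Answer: $- 3 \sqrt{4447} \approx -200.06$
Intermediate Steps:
$u = -99$ ($u = 1 \left(-99\right) = -99$)
$- \sqrt{u + 40122} = - \sqrt{-99 + 40122} = - \sqrt{40023} = - 3 \sqrt{4447}$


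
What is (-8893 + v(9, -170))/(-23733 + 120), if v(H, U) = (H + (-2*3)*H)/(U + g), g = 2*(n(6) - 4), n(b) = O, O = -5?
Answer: 1671839/4439244 ≈ 0.37660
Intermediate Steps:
n(b) = -5
g = -18 (g = 2*(-5 - 4) = 2*(-9) = -18)
v(H, U) = -5*H/(-18 + U) (v(H, U) = (H + (-2*3)*H)/(U - 18) = (H - 6*H)/(-18 + U) = (-5*H)/(-18 + U) = -5*H/(-18 + U))
(-8893 + v(9, -170))/(-23733 + 120) = (-8893 - 5*9/(-18 - 170))/(-23733 + 120) = (-8893 - 5*9/(-188))/(-23613) = (-8893 - 5*9*(-1/188))*(-1/23613) = (-8893 + 45/188)*(-1/23613) = -1671839/188*(-1/23613) = 1671839/4439244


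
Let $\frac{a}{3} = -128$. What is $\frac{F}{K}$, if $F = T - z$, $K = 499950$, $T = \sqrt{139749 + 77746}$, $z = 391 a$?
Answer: $\frac{25024}{83325} + \frac{\sqrt{217495}}{499950} \approx 0.30125$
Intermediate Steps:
$a = -384$ ($a = 3 \left(-128\right) = -384$)
$z = -150144$ ($z = 391 \left(-384\right) = -150144$)
$T = \sqrt{217495} \approx 466.36$
$F = 150144 + \sqrt{217495}$ ($F = \sqrt{217495} - -150144 = \sqrt{217495} + 150144 = 150144 + \sqrt{217495} \approx 1.5061 \cdot 10^{5}$)
$\frac{F}{K} = \frac{150144 + \sqrt{217495}}{499950} = \left(150144 + \sqrt{217495}\right) \frac{1}{499950} = \frac{25024}{83325} + \frac{\sqrt{217495}}{499950}$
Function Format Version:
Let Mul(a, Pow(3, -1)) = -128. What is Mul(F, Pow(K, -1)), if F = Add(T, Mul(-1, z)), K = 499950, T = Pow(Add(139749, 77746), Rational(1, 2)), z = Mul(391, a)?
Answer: Add(Rational(25024, 83325), Mul(Rational(1, 499950), Pow(217495, Rational(1, 2)))) ≈ 0.30125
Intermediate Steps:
a = -384 (a = Mul(3, -128) = -384)
z = -150144 (z = Mul(391, -384) = -150144)
T = Pow(217495, Rational(1, 2)) ≈ 466.36
F = Add(150144, Pow(217495, Rational(1, 2))) (F = Add(Pow(217495, Rational(1, 2)), Mul(-1, -150144)) = Add(Pow(217495, Rational(1, 2)), 150144) = Add(150144, Pow(217495, Rational(1, 2))) ≈ 1.5061e+5)
Mul(F, Pow(K, -1)) = Mul(Add(150144, Pow(217495, Rational(1, 2))), Pow(499950, -1)) = Mul(Add(150144, Pow(217495, Rational(1, 2))), Rational(1, 499950)) = Add(Rational(25024, 83325), Mul(Rational(1, 499950), Pow(217495, Rational(1, 2))))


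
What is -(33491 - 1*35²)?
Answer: -32266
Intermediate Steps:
-(33491 - 1*35²) = -(33491 - 1*1225) = -(33491 - 1225) = -1*32266 = -32266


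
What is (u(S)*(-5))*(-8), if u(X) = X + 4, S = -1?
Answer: 120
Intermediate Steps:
u(X) = 4 + X
(u(S)*(-5))*(-8) = ((4 - 1)*(-5))*(-8) = (3*(-5))*(-8) = -15*(-8) = 120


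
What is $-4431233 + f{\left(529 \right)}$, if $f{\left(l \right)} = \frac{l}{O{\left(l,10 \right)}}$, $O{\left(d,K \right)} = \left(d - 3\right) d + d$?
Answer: $- \frac{2335259790}{527} \approx -4.4312 \cdot 10^{6}$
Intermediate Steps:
$O{\left(d,K \right)} = d + d \left(-3 + d\right)$ ($O{\left(d,K \right)} = \left(d - 3\right) d + d = \left(-3 + d\right) d + d = d \left(-3 + d\right) + d = d + d \left(-3 + d\right)$)
$f{\left(l \right)} = \frac{1}{-2 + l}$ ($f{\left(l \right)} = \frac{l}{l \left(-2 + l\right)} = l \frac{1}{l \left(-2 + l\right)} = \frac{1}{-2 + l}$)
$-4431233 + f{\left(529 \right)} = -4431233 + \frac{1}{-2 + 529} = -4431233 + \frac{1}{527} = - \frac{2335259790}{527}$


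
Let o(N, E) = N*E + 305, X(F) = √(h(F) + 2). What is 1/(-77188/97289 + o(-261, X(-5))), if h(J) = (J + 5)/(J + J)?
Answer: -959787020191/137876743431411 - 274489336109*√2/45958914477137 ≈ -0.015408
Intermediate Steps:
h(J) = (5 + J)/(2*J) (h(J) = (5 + J)/((2*J)) = (5 + J)*(1/(2*J)) = (5 + J)/(2*J))
X(F) = √(2 + (5 + F)/(2*F)) (X(F) = √((5 + F)/(2*F) + 2) = √(2 + (5 + F)/(2*F)))
o(N, E) = 305 + E*N (o(N, E) = E*N + 305 = 305 + E*N)
1/(-77188/97289 + o(-261, X(-5))) = 1/(-77188/97289 + (305 + (√10*√((1 - 5)/(-5))/2)*(-261))) = 1/(-77188*1/97289 + (305 + (√10*√(-⅕*(-4))/2)*(-261))) = 1/(-77188/97289 + (305 + (√10*√(⅘)/2)*(-261))) = 1/(-77188/97289 + (305 + (√10*(2*√5/5)/2)*(-261))) = 1/(-77188/97289 + (305 + √2*(-261))) = 1/(-77188/97289 + (305 - 261*√2)) = 1/(29595957/97289 - 261*√2)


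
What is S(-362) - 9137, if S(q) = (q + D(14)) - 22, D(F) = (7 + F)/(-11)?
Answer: -104752/11 ≈ -9522.9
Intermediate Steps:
D(F) = -7/11 - F/11 (D(F) = (7 + F)*(-1/11) = -7/11 - F/11)
S(q) = -263/11 + q (S(q) = (q + (-7/11 - 1/11*14)) - 22 = (q + (-7/11 - 14/11)) - 22 = (q - 21/11) - 22 = (-21/11 + q) - 22 = -263/11 + q)
S(-362) - 9137 = (-263/11 - 362) - 9137 = -4245/11 - 9137 = -104752/11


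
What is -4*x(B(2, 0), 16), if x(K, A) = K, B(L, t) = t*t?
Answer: 0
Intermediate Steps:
B(L, t) = t²
-4*x(B(2, 0), 16) = -4*0² = -4*0 = 0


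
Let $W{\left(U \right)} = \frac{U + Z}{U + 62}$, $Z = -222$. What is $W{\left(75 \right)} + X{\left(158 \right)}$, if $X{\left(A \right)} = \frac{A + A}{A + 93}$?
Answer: $\frac{6395}{34387} \approx 0.18597$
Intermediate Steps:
$W{\left(U \right)} = \frac{-222 + U}{62 + U}$ ($W{\left(U \right)} = \frac{U - 222}{U + 62} = \frac{-222 + U}{62 + U}$)
$X{\left(A \right)} = \frac{2 A}{93 + A}$
$W{\left(75 \right)} + X{\left(158 \right)} = \frac{-222 + 75}{62 + 75} + 2 \cdot 158 \frac{1}{93 + 158} = \frac{1}{137} \left(-147\right) + 2 \cdot 158 \cdot \frac{1}{251} = - \frac{147}{137} + \frac{316}{251} = \frac{6395}{34387}$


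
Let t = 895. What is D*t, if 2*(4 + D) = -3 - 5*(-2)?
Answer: -895/2 ≈ -447.50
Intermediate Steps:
D = -½ (D = -4 + (-3 - 5*(-2))/2 = -4 + (-3 + 10)/2 = -4 + (½)*7 = -4 + 7/2 = -½ ≈ -0.50000)
D*t = -½*895 = -895/2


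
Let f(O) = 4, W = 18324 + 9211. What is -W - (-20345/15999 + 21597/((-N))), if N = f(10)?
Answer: -1416518077/63996 ≈ -22134.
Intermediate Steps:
W = 27535
N = 4
-W - (-20345/15999 + 21597/((-N))) = -1*27535 - (-20345/15999 + 21597/((-1*4))) = -27535 - (-20345*1/15999 + 21597/(-4)) = -27535 - (-20345/15999 + 21597*(-1/4)) = -27535 - (-20345/15999 - 21597/4) = -27535 - 1*(-345611783/63996) = -27535 + 345611783/63996 = -1416518077/63996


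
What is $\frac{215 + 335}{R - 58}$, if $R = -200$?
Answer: $- \frac{275}{129} \approx -2.1318$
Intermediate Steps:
$\frac{215 + 335}{R - 58} = \frac{215 + 335}{-200 - 58} = \frac{550}{-258} = 550 \left(- \frac{1}{258}\right) = - \frac{275}{129}$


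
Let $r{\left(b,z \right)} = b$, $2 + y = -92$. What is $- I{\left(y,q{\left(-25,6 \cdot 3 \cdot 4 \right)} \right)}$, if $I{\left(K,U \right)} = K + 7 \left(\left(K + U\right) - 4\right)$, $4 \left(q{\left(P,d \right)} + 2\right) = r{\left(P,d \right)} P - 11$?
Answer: $- \frac{561}{2} \approx -280.5$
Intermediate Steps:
$y = -94$ ($y = -2 - 92 = -94$)
$q{\left(P,d \right)} = - \frac{19}{4} + \frac{P^{2}}{4}$ ($q{\left(P,d \right)} = -2 + \frac{P P - 11}{4} = -2 + \frac{P^{2} - 11}{4} = -2 + \frac{-11 + P^{2}}{4} = -2 + \left(- \frac{11}{4} + \frac{P^{2}}{4}\right) = - \frac{19}{4} + \frac{P^{2}}{4}$)
$I{\left(K,U \right)} = -28 + 7 U + 8 K$ ($I{\left(K,U \right)} = K + 7 \left(-4 + K + U\right) = K + \left(-28 + 7 K + 7 U\right) = -28 + 7 U + 8 K$)
$- I{\left(y,q{\left(-25,6 \cdot 3 \cdot 4 \right)} \right)} = - (-28 + 7 \left(- \frac{19}{4} + \frac{\left(-25\right)^{2}}{4}\right) + 8 \left(-94\right)) = - (-28 + 7 \left(- \frac{19}{4} + \frac{1}{4} \cdot 625\right) - 752) = - (-28 + 7 \left(- \frac{19}{4} + \frac{625}{4}\right) - 752) = - (-28 + 7 \cdot \frac{303}{2} - 752) = - (-28 + \frac{2121}{2} - 752) = \left(-1\right) \frac{561}{2} = - \frac{561}{2}$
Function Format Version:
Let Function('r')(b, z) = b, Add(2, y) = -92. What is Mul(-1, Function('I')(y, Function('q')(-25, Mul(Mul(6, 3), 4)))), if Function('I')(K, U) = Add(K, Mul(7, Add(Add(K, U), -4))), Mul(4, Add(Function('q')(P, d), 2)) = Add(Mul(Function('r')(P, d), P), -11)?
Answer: Rational(-561, 2) ≈ -280.50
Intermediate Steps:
y = -94 (y = Add(-2, -92) = -94)
Function('q')(P, d) = Add(Rational(-19, 4), Mul(Rational(1, 4), Pow(P, 2))) (Function('q')(P, d) = Add(-2, Mul(Rational(1, 4), Add(Mul(P, P), -11))) = Add(-2, Mul(Rational(1, 4), Add(Pow(P, 2), -11))) = Add(-2, Mul(Rational(1, 4), Add(-11, Pow(P, 2)))) = Add(-2, Add(Rational(-11, 4), Mul(Rational(1, 4), Pow(P, 2)))) = Add(Rational(-19, 4), Mul(Rational(1, 4), Pow(P, 2))))
Function('I')(K, U) = Add(-28, Mul(7, U), Mul(8, K)) (Function('I')(K, U) = Add(K, Mul(7, Add(-4, K, U))) = Add(K, Add(-28, Mul(7, K), Mul(7, U))) = Add(-28, Mul(7, U), Mul(8, K)))
Mul(-1, Function('I')(y, Function('q')(-25, Mul(Mul(6, 3), 4)))) = Mul(-1, Add(-28, Mul(7, Add(Rational(-19, 4), Mul(Rational(1, 4), Pow(-25, 2)))), Mul(8, -94))) = Mul(-1, Add(-28, Mul(7, Add(Rational(-19, 4), Mul(Rational(1, 4), 625))), -752)) = Mul(-1, Add(-28, Mul(7, Add(Rational(-19, 4), Rational(625, 4))), -752)) = Mul(-1, Add(-28, Mul(7, Rational(303, 2)), -752)) = Mul(-1, Add(-28, Rational(2121, 2), -752)) = Mul(-1, Rational(561, 2)) = Rational(-561, 2)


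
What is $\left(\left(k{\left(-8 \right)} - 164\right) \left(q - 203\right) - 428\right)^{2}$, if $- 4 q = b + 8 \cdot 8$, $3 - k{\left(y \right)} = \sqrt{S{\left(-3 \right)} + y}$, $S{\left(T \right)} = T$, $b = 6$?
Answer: $\frac{2459090867}{2} + \frac{30933945 i \sqrt{11}}{2} \approx 1.2295 \cdot 10^{9} + 5.1298 \cdot 10^{7} i$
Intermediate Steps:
$k{\left(y \right)} = 3 - \sqrt{-3 + y}$
$q = - \frac{35}{2}$ ($q = - \frac{6 + 8 \cdot 8}{4} = - \frac{6 + 64}{4} = \left(- \frac{1}{4}\right) 70 = - \frac{35}{2} \approx -17.5$)
$\left(\left(k{\left(-8 \right)} - 164\right) \left(q - 203\right) - 428\right)^{2} = \left(\left(\left(3 - \sqrt{-3 - 8}\right) - 164\right) \left(- \frac{35}{2} - 203\right) - 428\right)^{2} = \left(\left(\left(3 - \sqrt{-11}\right) - 164\right) \left(- \frac{441}{2}\right) - 428\right)^{2} = \left(\left(\left(3 - i \sqrt{11}\right) - 164\right) \left(- \frac{441}{2}\right) - 428\right)^{2} = \left(\left(-161 - i \sqrt{11}\right) \left(- \frac{441}{2}\right) - 428\right)^{2} = \left(\left(\frac{71001}{2} + \frac{441 i \sqrt{11}}{2}\right) - 428\right)^{2} = \left(\frac{70145}{2} + \frac{441 i \sqrt{11}}{2}\right)^{2}$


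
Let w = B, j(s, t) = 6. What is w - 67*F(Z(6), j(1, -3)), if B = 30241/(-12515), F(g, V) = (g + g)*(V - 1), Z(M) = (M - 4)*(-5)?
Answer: 83820259/12515 ≈ 6697.6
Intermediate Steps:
Z(M) = 20 - 5*M (Z(M) = (-4 + M)*(-5) = 20 - 5*M)
F(g, V) = 2*g*(-1 + V) (F(g, V) = (2*g)*(-1 + V) = 2*g*(-1 + V))
B = -30241/12515 (B = 30241*(-1/12515) = -30241/12515 ≈ -2.4164)
w = -30241/12515 ≈ -2.4164
w - 67*F(Z(6), j(1, -3)) = -30241/12515 - 67*2*(20 - 5*6)*(-1 + 6) = -30241/12515 - 67*2*(20 - 30)*5 = -30241/12515 - 67*2*(-10)*5 = -30241/12515 - 67*(-100) = -30241/12515 - 1*(-6700) = -30241/12515 + 6700 = 83820259/12515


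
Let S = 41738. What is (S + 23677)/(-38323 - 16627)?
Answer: -1869/1570 ≈ -1.1904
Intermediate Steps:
(S + 23677)/(-38323 - 16627) = (41738 + 23677)/(-38323 - 16627) = 65415/(-54950) = 65415*(-1/54950) = -1869/1570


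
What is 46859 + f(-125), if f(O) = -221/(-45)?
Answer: 2108876/45 ≈ 46864.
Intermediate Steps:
f(O) = 221/45 (f(O) = -221*(-1/45) = 221/45)
46859 + f(-125) = 46859 + 221/45 = 2108876/45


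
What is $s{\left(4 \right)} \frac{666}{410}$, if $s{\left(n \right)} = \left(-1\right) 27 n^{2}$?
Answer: $- \frac{143856}{205} \approx -701.74$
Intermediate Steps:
$s{\left(n \right)} = - 27 n^{2}$
$s{\left(4 \right)} \frac{666}{410} = - 27 \cdot 4^{2} \cdot \frac{666}{410} = \left(-27\right) 16 \cdot 666 \cdot \frac{1}{410} = \left(-432\right) \frac{333}{205} = - \frac{143856}{205}$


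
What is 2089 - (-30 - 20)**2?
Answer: -411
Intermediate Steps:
2089 - (-30 - 20)**2 = 2089 - 1*(-50)**2 = 2089 - 1*2500 = 2089 - 2500 = -411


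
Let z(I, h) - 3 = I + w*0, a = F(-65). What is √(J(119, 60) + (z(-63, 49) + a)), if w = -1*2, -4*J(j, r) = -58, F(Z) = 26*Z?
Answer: I*√6942/2 ≈ 41.659*I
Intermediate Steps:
J(j, r) = 29/2 (J(j, r) = -¼*(-58) = 29/2)
a = -1690 (a = 26*(-65) = -1690)
w = -2
z(I, h) = 3 + I (z(I, h) = 3 + (I - 2*0) = 3 + (I + 0) = 3 + I)
√(J(119, 60) + (z(-63, 49) + a)) = √(29/2 + ((3 - 63) - 1690)) = √(29/2 + (-60 - 1690)) = √(29/2 - 1750) = √(-3471/2) = I*√6942/2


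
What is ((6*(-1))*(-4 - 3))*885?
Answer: 37170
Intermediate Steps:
((6*(-1))*(-4 - 3))*885 = -6*(-7)*885 = 42*885 = 37170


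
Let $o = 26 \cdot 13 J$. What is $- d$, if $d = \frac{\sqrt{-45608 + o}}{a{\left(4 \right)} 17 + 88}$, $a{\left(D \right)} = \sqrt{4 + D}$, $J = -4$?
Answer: $- \frac{44 i \sqrt{2935}}{679} + \frac{17 i \sqrt{5870}}{679} \approx - 1.5924 i$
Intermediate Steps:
$o = -1352$ ($o = 26 \cdot 13 \left(-4\right) = 338 \left(-4\right) = -1352$)
$d = \frac{4 i \sqrt{2935}}{88 + 34 \sqrt{2}}$ ($d = \frac{\sqrt{-45608 - 1352}}{\sqrt{4 + 4} \cdot 17 + 88} = \frac{\sqrt{-46960}}{\sqrt{8} \cdot 17 + 88} = \frac{4 i \sqrt{2935}}{2 \sqrt{2} \cdot 17 + 88} = \frac{4 i \sqrt{2935}}{34 \sqrt{2} + 88} = \frac{4 i \sqrt{2935}}{88 + 34 \sqrt{2}} \approx 1.5924 i$)
$- d = - (- \frac{17 i \sqrt{5870}}{679} + \frac{44 i \sqrt{2935}}{679}) = - \frac{44 i \sqrt{2935}}{679} + \frac{17 i \sqrt{5870}}{679}$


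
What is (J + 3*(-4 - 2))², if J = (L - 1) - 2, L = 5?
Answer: 256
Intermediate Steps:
J = 2 (J = (5 - 1) - 2 = 4 - 2 = 2)
(J + 3*(-4 - 2))² = (2 + 3*(-4 - 2))² = (2 + 3*(-6))² = (2 - 18)² = (-16)² = 256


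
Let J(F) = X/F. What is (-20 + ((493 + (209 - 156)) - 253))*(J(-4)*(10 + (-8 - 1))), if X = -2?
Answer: 273/2 ≈ 136.50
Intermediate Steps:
J(F) = -2/F
(-20 + ((493 + (209 - 156)) - 253))*(J(-4)*(10 + (-8 - 1))) = (-20 + ((493 + (209 - 156)) - 253))*((-2/(-4))*(10 + (-8 - 1))) = (-20 + ((493 + 53) - 253))*((-2*(-1/4))*(10 - 9)) = (-20 + (546 - 253))*((1/2)*1) = (-20 + 293)*(1/2) = 273*(1/2) = 273/2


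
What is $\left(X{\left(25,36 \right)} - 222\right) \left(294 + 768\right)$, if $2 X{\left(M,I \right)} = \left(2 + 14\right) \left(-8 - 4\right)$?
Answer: $-337716$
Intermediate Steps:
$X{\left(M,I \right)} = -96$ ($X{\left(M,I \right)} = \frac{\left(2 + 14\right) \left(-8 - 4\right)}{2} = \frac{16 \left(-12\right)}{2} = \frac{1}{2} \left(-192\right) = -96$)
$\left(X{\left(25,36 \right)} - 222\right) \left(294 + 768\right) = \left(-96 - 222\right) \left(294 + 768\right) = \left(-318\right) 1062 = -337716$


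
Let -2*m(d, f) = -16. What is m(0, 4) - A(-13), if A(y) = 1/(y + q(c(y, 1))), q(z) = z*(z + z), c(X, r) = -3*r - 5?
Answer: 919/115 ≈ 7.9913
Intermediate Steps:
c(X, r) = -5 - 3*r
m(d, f) = 8 (m(d, f) = -1/2*(-16) = 8)
q(z) = 2*z**2 (q(z) = z*(2*z) = 2*z**2)
A(y) = 1/(128 + y) (A(y) = 1/(y + 2*(-5 - 3*1)**2) = 1/(y + 2*(-5 - 3)**2) = 1/(y + 2*(-8)**2) = 1/(y + 2*64) = 1/(y + 128) = 1/(128 + y))
m(0, 4) - A(-13) = 8 - 1/(128 - 13) = 8 - 1/115 = 919/115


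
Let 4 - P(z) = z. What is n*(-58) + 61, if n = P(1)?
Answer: -113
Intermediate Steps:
P(z) = 4 - z
n = 3 (n = 4 - 1*1 = 4 - 1 = 3)
n*(-58) + 61 = 3*(-58) + 61 = -174 + 61 = -113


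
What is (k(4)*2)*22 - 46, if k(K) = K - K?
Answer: -46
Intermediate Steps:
k(K) = 0
(k(4)*2)*22 - 46 = (0*2)*22 - 46 = 0*22 - 46 = 0 - 46 = -46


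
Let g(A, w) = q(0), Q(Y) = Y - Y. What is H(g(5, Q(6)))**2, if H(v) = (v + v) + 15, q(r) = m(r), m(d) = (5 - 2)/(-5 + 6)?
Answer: 441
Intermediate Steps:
m(d) = 3 (m(d) = 3/1 = 3*1 = 3)
q(r) = 3
Q(Y) = 0
g(A, w) = 3
H(v) = 15 + 2*v (H(v) = 2*v + 15 = 15 + 2*v)
H(g(5, Q(6)))**2 = (15 + 2*3)**2 = (15 + 6)**2 = 21**2 = 441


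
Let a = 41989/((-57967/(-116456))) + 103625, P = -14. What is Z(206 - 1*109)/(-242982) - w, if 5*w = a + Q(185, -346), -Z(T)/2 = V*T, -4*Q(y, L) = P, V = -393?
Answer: -882591228164729/23474895990 ≈ -37597.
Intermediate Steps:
Q(y, L) = 7/2 (Q(y, L) = -¼*(-14) = 7/2)
Z(T) = 786*T (Z(T) = -(-786)*T = 786*T)
a = 10896701359/57967 (a = 41989/((-57967*(-1/116456))) + 103625 = 41989/(57967/116456) + 103625 = 41989*(116456/57967) + 103625 = 4889870984/57967 + 103625 = 10896701359/57967 ≈ 1.8798e+5)
w = 21793808487/579670 (w = (10896701359/57967 + 7/2)/5 = (⅕)*(21793808487/115934) = 21793808487/579670 ≈ 37597.)
Z(206 - 1*109)/(-242982) - w = (786*(206 - 1*109))/(-242982) - 1*21793808487/579670 = (786*(206 - 109))*(-1/242982) - 21793808487/579670 = (786*97)*(-1/242982) - 21793808487/579670 = 76242*(-1/242982) - 21793808487/579670 = -12707/40497 - 21793808487/579670 = -882591228164729/23474895990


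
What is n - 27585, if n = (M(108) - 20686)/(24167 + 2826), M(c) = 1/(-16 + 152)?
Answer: -101268672375/3671048 ≈ -27586.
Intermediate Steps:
M(c) = 1/136
n = -2813295/3671048 (n = (1/136 - 20686)/(24167 + 2826) = -2813295/136/26993 = -2813295/136*1/26993 = -2813295/3671048 ≈ -0.76635)
n - 27585 = -2813295/3671048 - 27585 = -101268672375/3671048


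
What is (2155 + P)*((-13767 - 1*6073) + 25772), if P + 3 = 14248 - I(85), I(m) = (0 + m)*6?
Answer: 94259480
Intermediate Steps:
I(m) = 6*m (I(m) = m*6 = 6*m)
P = 13735 (P = -3 + (14248 - 6*85) = -3 + (14248 - 1*510) = -3 + (14248 - 510) = -3 + 13738 = 13735)
(2155 + P)*((-13767 - 1*6073) + 25772) = (2155 + 13735)*((-13767 - 1*6073) + 25772) = 15890*((-13767 - 6073) + 25772) = 15890*(-19840 + 25772) = 15890*5932 = 94259480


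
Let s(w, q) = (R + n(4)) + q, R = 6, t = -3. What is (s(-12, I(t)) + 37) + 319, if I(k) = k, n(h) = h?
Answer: 363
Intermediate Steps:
s(w, q) = 10 + q (s(w, q) = (6 + 4) + q = 10 + q)
(s(-12, I(t)) + 37) + 319 = ((10 - 3) + 37) + 319 = (7 + 37) + 319 = 44 + 319 = 363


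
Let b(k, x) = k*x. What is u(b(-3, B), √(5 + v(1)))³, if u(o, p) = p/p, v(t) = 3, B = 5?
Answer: 1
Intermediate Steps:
u(o, p) = 1
u(b(-3, B), √(5 + v(1)))³ = 1³ = 1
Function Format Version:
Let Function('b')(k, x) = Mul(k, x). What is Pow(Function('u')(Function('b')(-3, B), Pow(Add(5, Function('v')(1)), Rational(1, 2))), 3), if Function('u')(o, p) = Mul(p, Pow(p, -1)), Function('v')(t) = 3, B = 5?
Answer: 1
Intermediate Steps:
Function('u')(o, p) = 1
Pow(Function('u')(Function('b')(-3, B), Pow(Add(5, Function('v')(1)), Rational(1, 2))), 3) = Pow(1, 3) = 1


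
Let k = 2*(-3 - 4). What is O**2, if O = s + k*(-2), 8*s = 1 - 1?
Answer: 784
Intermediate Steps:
k = -14 (k = 2*(-7) = -14)
s = 0 (s = (1 - 1)/8 = (1/8)*0 = 0)
O = 28 (O = 0 - 14*(-2) = 0 + 28 = 28)
O**2 = 28**2 = 784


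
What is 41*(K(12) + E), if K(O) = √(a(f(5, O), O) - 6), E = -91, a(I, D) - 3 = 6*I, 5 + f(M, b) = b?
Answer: -3731 + 41*√39 ≈ -3475.0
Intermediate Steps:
f(M, b) = -5 + b
a(I, D) = 3 + 6*I
K(O) = √(-33 + 6*O) (K(O) = √((3 + 6*(-5 + O)) - 6) = √((3 + (-30 + 6*O)) - 6) = √((-27 + 6*O) - 6) = √(-33 + 6*O))
41*(K(12) + E) = 41*(√(-33 + 6*12) - 91) = 41*(√(-33 + 72) - 91) = 41*(√39 - 91) = 41*(-91 + √39) = -3731 + 41*√39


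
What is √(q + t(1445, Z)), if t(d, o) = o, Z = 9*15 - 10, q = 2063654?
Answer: √2063779 ≈ 1436.6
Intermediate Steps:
Z = 125 (Z = 135 - 10 = 125)
√(q + t(1445, Z)) = √(2063654 + 125) = √2063779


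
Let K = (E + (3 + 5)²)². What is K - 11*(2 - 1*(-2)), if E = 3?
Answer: 4445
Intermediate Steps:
K = 4489 (K = (3 + (3 + 5)²)² = (3 + 8²)² = (3 + 64)² = 67² = 4489)
K - 11*(2 - 1*(-2)) = 4489 - 11*(2 - 1*(-2)) = 4489 - 11*(2 + 2) = 4489 - 11*4 = 4489 - 44 = 4445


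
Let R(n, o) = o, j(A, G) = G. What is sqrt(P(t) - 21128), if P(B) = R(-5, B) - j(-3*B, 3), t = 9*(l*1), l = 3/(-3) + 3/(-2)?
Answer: I*sqrt(84614)/2 ≈ 145.44*I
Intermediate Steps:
l = -5/2 (l = 3*(-1/3) + 3*(-1/2) = -1 - 3/2 = -5/2 ≈ -2.5000)
t = -45/2 (t = 9*(-5/2*1) = 9*(-5/2) = -45/2 ≈ -22.500)
P(B) = -3 + B (P(B) = B - 1*3 = B - 3 = -3 + B)
sqrt(P(t) - 21128) = sqrt((-3 - 45/2) - 21128) = sqrt(-51/2 - 21128) = sqrt(-42307/2) = I*sqrt(84614)/2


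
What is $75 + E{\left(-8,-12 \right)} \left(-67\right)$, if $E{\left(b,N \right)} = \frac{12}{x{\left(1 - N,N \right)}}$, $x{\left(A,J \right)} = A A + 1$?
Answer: $\frac{5973}{85} \approx 70.271$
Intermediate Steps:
$x{\left(A,J \right)} = 1 + A^{2}$ ($x{\left(A,J \right)} = A^{2} + 1 = 1 + A^{2}$)
$E{\left(b,N \right)} = \frac{12}{1 + \left(1 - N\right)^{2}}$
$75 + E{\left(-8,-12 \right)} \left(-67\right) = 75 + \frac{12}{1 + \left(-1 - 12\right)^{2}} \left(-67\right) = 75 + \frac{12}{1 + \left(-13\right)^{2}} \left(-67\right) = 75 + \frac{12}{1 + 169} \left(-67\right) = 75 + \frac{12}{170} \left(-67\right) = 75 + 12 \cdot \frac{1}{170} \left(-67\right) = 75 + \frac{6}{85} \left(-67\right) = 75 - \frac{402}{85} = \frac{5973}{85}$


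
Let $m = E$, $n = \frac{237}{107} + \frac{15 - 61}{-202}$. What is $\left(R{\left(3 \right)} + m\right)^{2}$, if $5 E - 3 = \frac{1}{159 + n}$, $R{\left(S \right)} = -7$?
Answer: $\frac{124634650392121}{3044016473521} \approx 40.944$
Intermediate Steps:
$n = \frac{26398}{10807}$ ($n = 237 \cdot \frac{1}{107} + \left(15 - 61\right) \left(- \frac{1}{202}\right) = \frac{237}{107} - - \frac{23}{101} = \frac{237}{107} + \frac{23}{101} = \frac{26398}{10807} \approx 2.4427$)
$E = \frac{1048988}{1744711}$ ($E = \frac{3}{5} + \frac{1}{5 \left(159 + \frac{26398}{10807}\right)} = \frac{3}{5} + \frac{1}{5 \cdot \frac{1744711}{10807}} = \frac{3}{5} + \frac{1}{5} \cdot \frac{10807}{1744711} = \frac{3}{5} + \frac{10807}{8723555} = \frac{1048988}{1744711} \approx 0.60124$)
$m = \frac{1048988}{1744711} \approx 0.60124$
$\left(R{\left(3 \right)} + m\right)^{2} = \left(-7 + \frac{1048988}{1744711}\right)^{2} = \left(- \frac{11163989}{1744711}\right)^{2} = \frac{124634650392121}{3044016473521}$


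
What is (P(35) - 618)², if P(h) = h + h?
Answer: 300304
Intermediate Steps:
P(h) = 2*h
(P(35) - 618)² = (2*35 - 618)² = (70 - 618)² = (-548)² = 300304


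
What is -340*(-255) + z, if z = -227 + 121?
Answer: 86594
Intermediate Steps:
z = -106
-340*(-255) + z = -340*(-255) - 106 = 86700 - 106 = 86594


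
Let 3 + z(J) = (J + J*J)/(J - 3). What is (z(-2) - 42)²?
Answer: 51529/25 ≈ 2061.2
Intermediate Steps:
z(J) = -3 + (J + J²)/(-3 + J) (z(J) = -3 + (J + J*J)/(J - 3) = -3 + (J + J²)/(-3 + J))
(z(-2) - 42)² = ((9 + (-2)² - 2*(-2))/(-3 - 2) - 42)² = ((9 + 4 + 4)/(-5) - 42)² = (-⅕*17 - 42)² = (-17/5 - 42)² = (-227/5)² = 51529/25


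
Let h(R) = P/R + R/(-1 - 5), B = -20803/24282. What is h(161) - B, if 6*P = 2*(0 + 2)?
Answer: -715048/27531 ≈ -25.972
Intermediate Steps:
B = -293/342 (B = -20803*1/24282 = -293/342 ≈ -0.85672)
P = ⅔ (P = (2*(0 + 2))/6 = (2*2)/6 = (⅙)*4 = ⅔ ≈ 0.66667)
h(R) = -R/6 + 2/(3*R) (h(R) = 2/(3*R) + R/(-1 - 5) = 2/(3*R) + R/(-6) = 2/(3*R) + R*(-⅙) = 2/(3*R) - R/6 = -R/6 + 2/(3*R))
h(161) - B = (⅙)*(4 - 1*161²)/161 - 1*(-293/342) = (⅙)*(1/161)*(4 - 1*25921) + 293/342 = (⅙)*(1/161)*(4 - 25921) + 293/342 = (⅙)*(1/161)*(-25917) + 293/342 = -8639/322 + 293/342 = -715048/27531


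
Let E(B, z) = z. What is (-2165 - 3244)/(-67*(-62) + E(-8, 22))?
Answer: -601/464 ≈ -1.2953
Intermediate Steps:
(-2165 - 3244)/(-67*(-62) + E(-8, 22)) = (-2165 - 3244)/(-67*(-62) + 22) = -5409/(4154 + 22) = -5409/4176 = -5409*1/4176 = -601/464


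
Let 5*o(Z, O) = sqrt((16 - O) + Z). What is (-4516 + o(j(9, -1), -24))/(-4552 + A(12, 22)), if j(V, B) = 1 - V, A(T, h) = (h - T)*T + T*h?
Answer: 1129/1042 - sqrt(2)/5210 ≈ 1.0832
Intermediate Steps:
A(T, h) = T*h + T*(h - T) (A(T, h) = T*(h - T) + T*h = T*h + T*(h - T))
o(Z, O) = sqrt(16 + Z - O)/5 (o(Z, O) = sqrt((16 - O) + Z)/5 = sqrt(16 + Z - O)/5)
(-4516 + o(j(9, -1), -24))/(-4552 + A(12, 22)) = (-4516 + sqrt(16 + (1 - 1*9) - 1*(-24))/5)/(-4552 + 12*(-1*12 + 2*22)) = (-4516 + sqrt(16 + (1 - 9) + 24)/5)/(-4552 + 12*(-12 + 44)) = (-4516 + sqrt(16 - 8 + 24)/5)/(-4552 + 12*32) = (-4516 + sqrt(32)/5)/(-4552 + 384) = (-4516 + (4*sqrt(2))/5)/(-4168) = (-4516 + 4*sqrt(2)/5)*(-1/4168) = 1129/1042 - sqrt(2)/5210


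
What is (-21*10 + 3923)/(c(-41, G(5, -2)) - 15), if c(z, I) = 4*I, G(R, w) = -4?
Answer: -3713/31 ≈ -119.77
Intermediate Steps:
(-21*10 + 3923)/(c(-41, G(5, -2)) - 15) = (-21*10 + 3923)/(4*(-4) - 15) = (-210 + 3923)/(-16 - 15) = 3713/(-31) = 3713*(-1/31) = -3713/31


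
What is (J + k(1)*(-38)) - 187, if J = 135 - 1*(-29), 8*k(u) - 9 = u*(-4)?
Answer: -187/4 ≈ -46.750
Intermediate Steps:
k(u) = 9/8 - u/2 (k(u) = 9/8 + (u*(-4))/8 = 9/8 + (-4*u)/8 = 9/8 - u/2)
J = 164 (J = 135 + 29 = 164)
(J + k(1)*(-38)) - 187 = (164 + (9/8 - 1/2*1)*(-38)) - 187 = (164 + (9/8 - 1/2)*(-38)) - 187 = (164 + (5/8)*(-38)) - 187 = (164 - 95/4) - 187 = 561/4 - 187 = -187/4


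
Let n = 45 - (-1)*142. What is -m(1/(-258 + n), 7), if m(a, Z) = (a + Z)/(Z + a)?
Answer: -1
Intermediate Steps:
n = 187 (n = 45 - 1*(-142) = 45 + 142 = 187)
m(a, Z) = 1 (m(a, Z) = (Z + a)/(Z + a) = 1)
-m(1/(-258 + n), 7) = -1*1 = -1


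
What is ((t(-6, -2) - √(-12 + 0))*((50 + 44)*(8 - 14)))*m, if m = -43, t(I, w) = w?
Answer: -48504 - 48504*I*√3 ≈ -48504.0 - 84011.0*I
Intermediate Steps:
((t(-6, -2) - √(-12 + 0))*((50 + 44)*(8 - 14)))*m = ((-2 - √(-12 + 0))*((50 + 44)*(8 - 14)))*(-43) = ((-2 - √(-12))*(94*(-6)))*(-43) = ((-2 - 2*I*√3)*(-564))*(-43) = (1128 + 1128*I*√3)*(-43) = -48504 - 48504*I*√3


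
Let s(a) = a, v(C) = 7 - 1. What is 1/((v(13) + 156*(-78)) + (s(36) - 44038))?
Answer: -1/56164 ≈ -1.7805e-5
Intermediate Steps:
v(C) = 6
1/((v(13) + 156*(-78)) + (s(36) - 44038)) = 1/((6 + 156*(-78)) + (36 - 44038)) = 1/((6 - 12168) - 44002) = 1/(-12162 - 44002) = 1/(-56164) = -1/56164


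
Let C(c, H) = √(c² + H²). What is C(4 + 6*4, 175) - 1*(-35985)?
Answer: 35985 + 7*√641 ≈ 36162.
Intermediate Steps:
C(c, H) = √(H² + c²)
C(4 + 6*4, 175) - 1*(-35985) = √(175² + (4 + 6*4)²) - 1*(-35985) = √(30625 + (4 + 24)²) + 35985 = √(30625 + 28²) + 35985 = √(30625 + 784) + 35985 = √31409 + 35985 = 7*√641 + 35985 = 35985 + 7*√641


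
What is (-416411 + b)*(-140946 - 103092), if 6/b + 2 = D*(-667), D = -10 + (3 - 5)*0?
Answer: 169400719033149/1667 ≈ 1.0162e+11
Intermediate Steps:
D = -10 (D = -10 - 2*0 = -10 + 0 = -10)
b = 3/3334 (b = 6/(-2 - 10*(-667)) = 6/(-2 + 6670) = 6/6668 = 6*(1/6668) = 3/3334 ≈ 0.00089982)
(-416411 + b)*(-140946 - 103092) = (-416411 + 3/3334)*(-140946 - 103092) = -1388314271/3334*(-244038) = 169400719033149/1667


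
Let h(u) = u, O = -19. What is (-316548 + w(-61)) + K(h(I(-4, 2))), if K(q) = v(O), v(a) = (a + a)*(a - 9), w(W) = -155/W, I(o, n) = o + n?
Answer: -19244369/61 ≈ -3.1548e+5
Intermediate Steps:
I(o, n) = n + o
v(a) = 2*a*(-9 + a) (v(a) = (2*a)*(-9 + a) = 2*a*(-9 + a))
K(q) = 1064 (K(q) = 2*(-19)*(-9 - 19) = 2*(-19)*(-28) = 1064)
(-316548 + w(-61)) + K(h(I(-4, 2))) = (-316548 - 155/(-61)) + 1064 = (-316548 - 155*(-1/61)) + 1064 = (-316548 + 155/61) + 1064 = -19309273/61 + 1064 = -19244369/61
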